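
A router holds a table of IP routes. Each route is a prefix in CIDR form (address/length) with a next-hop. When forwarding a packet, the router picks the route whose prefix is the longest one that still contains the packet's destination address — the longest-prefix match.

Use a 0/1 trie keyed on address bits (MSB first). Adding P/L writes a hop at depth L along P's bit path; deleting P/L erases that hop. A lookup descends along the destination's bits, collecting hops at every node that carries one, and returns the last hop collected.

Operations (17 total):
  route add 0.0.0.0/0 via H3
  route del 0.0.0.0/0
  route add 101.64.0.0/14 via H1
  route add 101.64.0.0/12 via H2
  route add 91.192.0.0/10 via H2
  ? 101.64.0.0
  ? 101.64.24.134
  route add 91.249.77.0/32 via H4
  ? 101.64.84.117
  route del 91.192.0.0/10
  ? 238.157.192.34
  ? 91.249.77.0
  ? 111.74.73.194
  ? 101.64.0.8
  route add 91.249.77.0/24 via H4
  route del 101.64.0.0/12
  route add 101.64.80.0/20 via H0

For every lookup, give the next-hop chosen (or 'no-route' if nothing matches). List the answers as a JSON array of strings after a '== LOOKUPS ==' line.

Apply in order:
  + 0.0.0.0/0 (H3) depth=0
  - 0.0.0.0/0 clear@0
  + 101.64.0.0/14 (H1) depth=14
  + 101.64.0.0/12 (H2) depth=12
  + 91.192.0.0/10 (H2) depth=10
  lookup 101.64.0.0: bits 01100101010000 walk d0:-→d1:-→d2:-→d3:-→d4:-→d5:-→d6:-→d7:-→d8:-→d9:-→d10:-→d11:-→d12:H2→d13:-→d14:H1 -> H1
  lookup 101.64.24.134: bits 01100101010000 walk d0:-→d1:-→d2:-→d3:-→d4:-→d5:-→d6:-→d7:-→d8:-→d9:-→d10:-→d11:-→d12:H2→d13:-→d14:H1 -> H1
  + 91.249.77.0/32 (H4) depth=32
  lookup 101.64.84.117: bits 01100101010000 walk d0:-→d1:-→d2:-→d3:-→d4:-→d5:-→d6:-→d7:-→d8:-→d9:-→d10:-→d11:-→d12:H2→d13:-→d14:H1 -> H1
  - 91.192.0.0/10 clear@10
  lookup 238.157.192.34: bits ε walk d0:- -> no-route
  lookup 91.249.77.0: bits 01011011111110010100110100000000 walk d0:-→d1:-→d2:-→d3:-→d4:-→d5:-→d6:-→d7:-→d8:-→d9:-→d10:-→d11:-→d12:-→d13:-→d14:-→d15:-→d16:-→d17:-→d18:-→d19:-→d20:-→d21:-→d22:-→d23:-→d24:-→d25:-→d26:-→d27:-→d28:-→d29:-→d30:-→d31:-→d32:H4 -> H4
  lookup 111.74.73.194: bits 0110 walk d0:-→d1:-→d2:-→d3:-→d4:- -> no-route
  lookup 101.64.0.8: bits 01100101010000 walk d0:-→d1:-→d2:-→d3:-→d4:-→d5:-→d6:-→d7:-→d8:-→d9:-→d10:-→d11:-→d12:H2→d13:-→d14:H1 -> H1
  + 91.249.77.0/24 (H4) depth=24
  - 101.64.0.0/12 clear@12
  + 101.64.80.0/20 (H0) depth=20

== LOOKUPS ==
["H1","H1","H1","no-route","H4","no-route","H1"]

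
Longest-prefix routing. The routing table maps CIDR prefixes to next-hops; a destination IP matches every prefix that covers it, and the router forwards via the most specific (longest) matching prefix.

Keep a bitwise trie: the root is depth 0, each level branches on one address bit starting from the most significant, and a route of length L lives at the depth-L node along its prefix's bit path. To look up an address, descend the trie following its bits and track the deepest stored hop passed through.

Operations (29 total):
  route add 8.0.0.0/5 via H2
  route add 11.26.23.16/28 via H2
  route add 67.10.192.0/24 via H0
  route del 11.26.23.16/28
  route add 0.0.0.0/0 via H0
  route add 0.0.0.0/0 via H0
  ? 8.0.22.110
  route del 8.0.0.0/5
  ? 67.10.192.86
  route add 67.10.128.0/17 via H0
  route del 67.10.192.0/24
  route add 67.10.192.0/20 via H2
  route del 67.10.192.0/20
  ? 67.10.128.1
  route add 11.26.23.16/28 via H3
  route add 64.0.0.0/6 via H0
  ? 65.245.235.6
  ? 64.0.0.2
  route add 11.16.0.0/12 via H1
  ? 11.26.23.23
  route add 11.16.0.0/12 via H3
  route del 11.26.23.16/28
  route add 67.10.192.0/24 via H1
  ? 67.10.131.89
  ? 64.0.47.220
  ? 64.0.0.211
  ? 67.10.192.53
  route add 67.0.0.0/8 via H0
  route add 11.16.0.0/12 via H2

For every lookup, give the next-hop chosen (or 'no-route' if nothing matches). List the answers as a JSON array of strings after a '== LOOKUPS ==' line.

Apply in order:
  + 8.0.0.0/5 (H2) depth=5
  + 11.26.23.16/28 (H2) depth=28
  + 67.10.192.0/24 (H0) depth=24
  del 11.26.23.16/28 (clear depth 28)
  + 0.0.0.0/0 (H0) depth=0
  + 0.0.0.0/0 (H0) depth=0
  Q 8.0.22.110: descend 000010 ; hops seen [H0,H2] ; pick H2
  del 8.0.0.0/5 (clear depth 5)
  Q 67.10.192.86: descend 010000110000101011000000 ; hops seen [H0,H0] ; pick H0
  + 67.10.128.0/17 (H0) depth=17
  del 67.10.192.0/24 (clear depth 24)
  + 67.10.192.0/20 (H2) depth=20
  del 67.10.192.0/20 (clear depth 20)
  Q 67.10.128.1: descend 01000011000010101 ; hops seen [H0,H0] ; pick H0
  + 11.26.23.16/28 (H3) depth=28
  + 64.0.0.0/6 (H0) depth=6
  Q 65.245.235.6: descend 010000 ; hops seen [H0,H0] ; pick H0
  Q 64.0.0.2: descend 010000 ; hops seen [H0,H0] ; pick H0
  + 11.16.0.0/12 (H1) depth=12
  Q 11.26.23.23: descend 0000101100011010000101110001 ; hops seen [H0,H1,H3] ; pick H3
  + 11.16.0.0/12 (H3) depth=12
  del 11.26.23.16/28 (clear depth 28)
  + 67.10.192.0/24 (H1) depth=24
  Q 67.10.131.89: descend 01000011000010101 ; hops seen [H0,H0,H0] ; pick H0
  Q 64.0.47.220: descend 010000 ; hops seen [H0,H0] ; pick H0
  Q 64.0.0.211: descend 010000 ; hops seen [H0,H0] ; pick H0
  Q 67.10.192.53: descend 010000110000101011000000 ; hops seen [H0,H0,H0,H1] ; pick H1
  + 67.0.0.0/8 (H0) depth=8
  + 11.16.0.0/12 (H2) depth=12

== LOOKUPS ==
["H2","H0","H0","H0","H0","H3","H0","H0","H0","H1"]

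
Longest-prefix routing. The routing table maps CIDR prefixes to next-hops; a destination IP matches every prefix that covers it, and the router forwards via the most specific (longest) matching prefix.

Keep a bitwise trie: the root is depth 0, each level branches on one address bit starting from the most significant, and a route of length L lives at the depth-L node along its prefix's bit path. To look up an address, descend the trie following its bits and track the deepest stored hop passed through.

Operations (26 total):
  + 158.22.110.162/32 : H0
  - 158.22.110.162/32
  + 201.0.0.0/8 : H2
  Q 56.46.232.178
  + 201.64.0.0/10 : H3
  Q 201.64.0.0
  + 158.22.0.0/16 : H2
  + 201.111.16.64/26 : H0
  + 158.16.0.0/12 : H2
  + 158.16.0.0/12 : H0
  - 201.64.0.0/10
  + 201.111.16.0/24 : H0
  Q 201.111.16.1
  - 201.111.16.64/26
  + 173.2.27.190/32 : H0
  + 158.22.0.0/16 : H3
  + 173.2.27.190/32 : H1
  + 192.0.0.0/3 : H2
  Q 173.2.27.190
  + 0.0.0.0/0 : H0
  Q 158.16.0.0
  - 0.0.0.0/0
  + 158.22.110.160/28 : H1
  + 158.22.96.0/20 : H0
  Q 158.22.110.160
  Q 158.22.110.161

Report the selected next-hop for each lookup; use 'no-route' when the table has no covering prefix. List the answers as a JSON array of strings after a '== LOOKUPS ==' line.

Apply in order:
  + 158.22.110.162/32 (H0) depth=32
  - 158.22.110.162/32 clear@32
  + 201.0.0.0/8 (H2) depth=8
  lookup 56.46.232.178: bits ε walk d0:- -> no-route
  + 201.64.0.0/10 (H3) depth=10
  lookup 201.64.0.0: bits 1100100101 walk d0:-→d1:-→d2:-→d3:-→d4:-→d5:-→d6:-→d7:-→d8:H2→d9:-→d10:H3 -> H3
  + 158.22.0.0/16 (H2) depth=16
  + 201.111.16.64/26 (H0) depth=26
  + 158.16.0.0/12 (H2) depth=12
  + 158.16.0.0/12 (H0) depth=12
  - 201.64.0.0/10 clear@10
  + 201.111.16.0/24 (H0) depth=24
  lookup 201.111.16.1: bits 1100100101101111000100000 walk d0:-→d1:-→d2:-→d3:-→d4:-→d5:-→d6:-→d7:-→d8:H2→d9:-→d10:-→d11:-→d12:-→d13:-→d14:-→d15:-→d16:-→d17:-→d18:-→d19:-→d20:-→d21:-→d22:-→d23:-→d24:H0→d25:- -> H0
  - 201.111.16.64/26 clear@26
  + 173.2.27.190/32 (H0) depth=32
  + 158.22.0.0/16 (H3) depth=16
  + 173.2.27.190/32 (H1) depth=32
  + 192.0.0.0/3 (H2) depth=3
  lookup 173.2.27.190: bits 10101101000000100001101110111110 walk d0:-→d1:-→d2:-→d3:-→d4:-→d5:-→d6:-→d7:-→d8:-→d9:-→d10:-→d11:-→d12:-→d13:-→d14:-→d15:-→d16:-→d17:-→d18:-→d19:-→d20:-→d21:-→d22:-→d23:-→d24:-→d25:-→d26:-→d27:-→d28:-→d29:-→d30:-→d31:-→d32:H1 -> H1
  + 0.0.0.0/0 (H0) depth=0
  lookup 158.16.0.0: bits 1001111000010 walk d0:H0→d1:-→d2:-→d3:-→d4:-→d5:-→d6:-→d7:-→d8:-→d9:-→d10:-→d11:-→d12:H0→d13:- -> H0
  - 0.0.0.0/0 clear@0
  + 158.22.110.160/28 (H1) depth=28
  + 158.22.96.0/20 (H0) depth=20
  lookup 158.22.110.160: bits 100111100001011001101110101000 walk d0:-→d1:-→d2:-→d3:-→d4:-→d5:-→d6:-→d7:-→d8:-→d9:-→d10:-→d11:-→d12:H0→d13:-→d14:-→d15:-→d16:H3→d17:-→d18:-→d19:-→d20:H0→d21:-→d22:-→d23:-→d24:-→d25:-→d26:-→d27:-→d28:H1→d29:-→d30:- -> H1
  lookup 158.22.110.161: bits 100111100001011001101110101000 walk d0:-→d1:-→d2:-→d3:-→d4:-→d5:-→d6:-→d7:-→d8:-→d9:-→d10:-→d11:-→d12:H0→d13:-→d14:-→d15:-→d16:H3→d17:-→d18:-→d19:-→d20:H0→d21:-→d22:-→d23:-→d24:-→d25:-→d26:-→d27:-→d28:H1→d29:-→d30:- -> H1

== LOOKUPS ==
["no-route","H3","H0","H1","H0","H1","H1"]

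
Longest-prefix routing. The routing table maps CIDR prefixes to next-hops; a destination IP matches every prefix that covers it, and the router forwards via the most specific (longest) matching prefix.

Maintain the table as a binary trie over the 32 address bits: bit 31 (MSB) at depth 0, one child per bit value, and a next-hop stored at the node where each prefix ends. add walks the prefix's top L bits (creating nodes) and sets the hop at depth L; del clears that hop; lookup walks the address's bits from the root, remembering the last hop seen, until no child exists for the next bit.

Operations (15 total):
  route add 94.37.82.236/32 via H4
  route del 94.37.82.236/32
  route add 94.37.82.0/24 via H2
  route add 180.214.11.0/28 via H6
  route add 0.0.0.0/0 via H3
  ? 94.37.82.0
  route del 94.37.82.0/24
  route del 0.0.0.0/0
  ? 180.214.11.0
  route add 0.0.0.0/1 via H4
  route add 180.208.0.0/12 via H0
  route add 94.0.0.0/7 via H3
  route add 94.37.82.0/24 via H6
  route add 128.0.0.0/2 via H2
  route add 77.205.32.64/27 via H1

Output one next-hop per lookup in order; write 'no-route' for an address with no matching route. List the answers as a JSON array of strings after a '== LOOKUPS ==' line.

Process each operation:
  + 94.37.82.236/32 (H4) depth=32
  - 94.37.82.236/32 clear@32
  + 94.37.82.0/24 (H2) depth=24
  + 180.214.11.0/28 (H6) depth=28
  + 0.0.0.0/0 (H3) depth=0
  Q 94.37.82.0: descend 010111100010010101010010 ; hops seen [H3,H2] ; pick H2
  - 94.37.82.0/24 clear@24
  - 0.0.0.0/0 clear@0
  Q 180.214.11.0: descend 1011010011010110000010110000 ; hops seen [H6] ; pick H6
  + 0.0.0.0/1 (H4) depth=1
  + 180.208.0.0/12 (H0) depth=12
  + 94.0.0.0/7 (H3) depth=7
  + 94.37.82.0/24 (H6) depth=24
  + 128.0.0.0/2 (H2) depth=2
  + 77.205.32.64/27 (H1) depth=27

== LOOKUPS ==
["H2","H6"]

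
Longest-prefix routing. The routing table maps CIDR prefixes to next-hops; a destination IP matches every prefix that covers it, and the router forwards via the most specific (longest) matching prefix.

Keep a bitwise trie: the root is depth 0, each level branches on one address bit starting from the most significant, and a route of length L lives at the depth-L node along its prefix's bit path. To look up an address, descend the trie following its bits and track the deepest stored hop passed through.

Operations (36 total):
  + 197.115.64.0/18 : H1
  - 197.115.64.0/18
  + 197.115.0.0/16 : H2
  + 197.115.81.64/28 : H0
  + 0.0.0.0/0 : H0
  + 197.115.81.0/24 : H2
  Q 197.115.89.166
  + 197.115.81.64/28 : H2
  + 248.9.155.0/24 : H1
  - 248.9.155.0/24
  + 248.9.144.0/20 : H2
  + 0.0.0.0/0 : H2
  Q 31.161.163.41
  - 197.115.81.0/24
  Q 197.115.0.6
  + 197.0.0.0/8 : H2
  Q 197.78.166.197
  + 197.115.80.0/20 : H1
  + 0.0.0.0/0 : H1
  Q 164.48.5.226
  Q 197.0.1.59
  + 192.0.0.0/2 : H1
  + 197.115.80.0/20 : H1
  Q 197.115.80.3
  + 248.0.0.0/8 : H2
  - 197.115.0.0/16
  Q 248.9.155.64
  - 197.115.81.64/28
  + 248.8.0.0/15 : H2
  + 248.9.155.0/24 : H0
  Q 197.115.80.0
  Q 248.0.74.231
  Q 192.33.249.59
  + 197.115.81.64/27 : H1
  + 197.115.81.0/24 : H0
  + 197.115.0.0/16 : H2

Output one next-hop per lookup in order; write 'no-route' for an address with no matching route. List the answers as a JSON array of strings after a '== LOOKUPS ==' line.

Process each operation:
  + 197.115.64.0/18 (H1) depth=18
  - 197.115.64.0/18 clear@18
  + 197.115.0.0/16 (H2) depth=16
  + 197.115.81.64/28 (H0) depth=28
  + 0.0.0.0/0 (H0) depth=0
  + 197.115.81.0/24 (H2) depth=24
  Q 197.115.89.166: descend 11000101011100110101 ; hops seen [H0,H2] ; pick H2
  + 197.115.81.64/28 (H2) depth=28
  + 248.9.155.0/24 (H1) depth=24
  - 248.9.155.0/24 clear@24
  + 248.9.144.0/20 (H2) depth=20
  + 0.0.0.0/0 (H2) depth=0
  Q 31.161.163.41: descend ε ; hops seen [H2] ; pick H2
  - 197.115.81.0/24 clear@24
  Q 197.115.0.6: descend 11000101011100110 ; hops seen [H2,H2] ; pick H2
  + 197.0.0.0/8 (H2) depth=8
  Q 197.78.166.197: descend 1100010101 ; hops seen [H2,H2] ; pick H2
  + 197.115.80.0/20 (H1) depth=20
  + 0.0.0.0/0 (H1) depth=0
  Q 164.48.5.226: descend 1 ; hops seen [H1] ; pick H1
  Q 197.0.1.59: descend 110001010 ; hops seen [H1,H2] ; pick H2
  + 192.0.0.0/2 (H1) depth=2
  + 197.115.80.0/20 (H1) depth=20
  Q 197.115.80.3: descend 11000101011100110101000 ; hops seen [H1,H1,H2,H2,H1] ; pick H1
  + 248.0.0.0/8 (H2) depth=8
  - 197.115.0.0/16 clear@16
  Q 248.9.155.64: descend 111110000000100110011011 ; hops seen [H1,H1,H2,H2] ; pick H2
  - 197.115.81.64/28 clear@28
  + 248.8.0.0/15 (H2) depth=15
  + 248.9.155.0/24 (H0) depth=24
  Q 197.115.80.0: descend 11000101011100110101000 ; hops seen [H1,H1,H2,H1] ; pick H1
  Q 248.0.74.231: descend 111110000000 ; hops seen [H1,H1,H2] ; pick H2
  Q 192.33.249.59: descend 11000 ; hops seen [H1,H1] ; pick H1
  + 197.115.81.64/27 (H1) depth=27
  + 197.115.81.0/24 (H0) depth=24
  + 197.115.0.0/16 (H2) depth=16

== LOOKUPS ==
["H2","H2","H2","H2","H1","H2","H1","H2","H1","H2","H1"]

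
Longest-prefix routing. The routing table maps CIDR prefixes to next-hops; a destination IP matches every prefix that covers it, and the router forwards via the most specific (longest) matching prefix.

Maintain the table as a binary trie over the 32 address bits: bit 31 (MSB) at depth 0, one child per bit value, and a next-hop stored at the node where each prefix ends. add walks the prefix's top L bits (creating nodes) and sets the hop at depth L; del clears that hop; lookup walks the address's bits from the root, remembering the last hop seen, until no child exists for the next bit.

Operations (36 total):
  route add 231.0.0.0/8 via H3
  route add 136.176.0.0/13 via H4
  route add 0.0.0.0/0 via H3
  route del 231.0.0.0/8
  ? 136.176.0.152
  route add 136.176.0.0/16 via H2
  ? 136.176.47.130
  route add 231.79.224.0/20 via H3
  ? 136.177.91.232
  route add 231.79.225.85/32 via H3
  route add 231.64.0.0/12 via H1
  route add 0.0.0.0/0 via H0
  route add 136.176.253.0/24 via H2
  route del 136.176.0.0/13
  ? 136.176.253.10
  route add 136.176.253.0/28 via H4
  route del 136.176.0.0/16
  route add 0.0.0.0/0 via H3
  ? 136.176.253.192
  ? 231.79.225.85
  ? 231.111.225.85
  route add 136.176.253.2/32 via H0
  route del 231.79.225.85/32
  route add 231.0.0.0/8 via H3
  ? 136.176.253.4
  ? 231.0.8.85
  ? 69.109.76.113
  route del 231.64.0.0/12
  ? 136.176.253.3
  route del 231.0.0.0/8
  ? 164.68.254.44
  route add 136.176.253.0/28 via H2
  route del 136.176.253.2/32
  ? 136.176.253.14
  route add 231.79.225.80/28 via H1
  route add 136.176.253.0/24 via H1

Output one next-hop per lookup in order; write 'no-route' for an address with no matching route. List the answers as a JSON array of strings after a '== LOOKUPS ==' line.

Process each operation:
  + 231.0.0.0/8 (H3) depth=8
  + 136.176.0.0/13 (H4) depth=13
  + 0.0.0.0/0 (H3) depth=0
  - 231.0.0.0/8 clear@8
  lookup 136.176.0.152: bits 1000100010110 walk d0:H3→d1:-→d2:-→d3:-→d4:-→d5:-→d6:-→d7:-→d8:-→d9:-→d10:-→d11:-→d12:-→d13:H4 -> H4
  + 136.176.0.0/16 (H2) depth=16
  lookup 136.176.47.130: bits 1000100010110000 walk d0:H3→d1:-→d2:-→d3:-→d4:-→d5:-→d6:-→d7:-→d8:-→d9:-→d10:-→d11:-→d12:-→d13:H4→d14:-→d15:-→d16:H2 -> H2
  + 231.79.224.0/20 (H3) depth=20
  lookup 136.177.91.232: bits 100010001011000 walk d0:H3→d1:-→d2:-→d3:-→d4:-→d5:-→d6:-→d7:-→d8:-→d9:-→d10:-→d11:-→d12:-→d13:H4→d14:-→d15:- -> H4
  + 231.79.225.85/32 (H3) depth=32
  + 231.64.0.0/12 (H1) depth=12
  + 0.0.0.0/0 (H0) depth=0
  + 136.176.253.0/24 (H2) depth=24
  - 136.176.0.0/13 clear@13
  lookup 136.176.253.10: bits 100010001011000011111101 walk d0:H0→d1:-→d2:-→d3:-→d4:-→d5:-→d6:-→d7:-→d8:-→d9:-→d10:-→d11:-→d12:-→d13:-→d14:-→d15:-→d16:H2→d17:-→d18:-→d19:-→d20:-→d21:-→d22:-→d23:-→d24:H2 -> H2
  + 136.176.253.0/28 (H4) depth=28
  - 136.176.0.0/16 clear@16
  + 0.0.0.0/0 (H3) depth=0
  lookup 136.176.253.192: bits 100010001011000011111101 walk d0:H3→d1:-→d2:-→d3:-→d4:-→d5:-→d6:-→d7:-→d8:-→d9:-→d10:-→d11:-→d12:-→d13:-→d14:-→d15:-→d16:-→d17:-→d18:-→d19:-→d20:-→d21:-→d22:-→d23:-→d24:H2 -> H2
  lookup 231.79.225.85: bits 11100111010011111110000101010101 walk d0:H3→d1:-→d2:-→d3:-→d4:-→d5:-→d6:-→d7:-→d8:-→d9:-→d10:-→d11:-→d12:H1→d13:-→d14:-→d15:-→d16:-→d17:-→d18:-→d19:-→d20:H3→d21:-→d22:-→d23:-→d24:-→d25:-→d26:-→d27:-→d28:-→d29:-→d30:-→d31:-→d32:H3 -> H3
  lookup 231.111.225.85: bits 1110011101 walk d0:H3→d1:-→d2:-→d3:-→d4:-→d5:-→d6:-→d7:-→d8:-→d9:-→d10:- -> H3
  + 136.176.253.2/32 (H0) depth=32
  - 231.79.225.85/32 clear@32
  + 231.0.0.0/8 (H3) depth=8
  lookup 136.176.253.4: bits 10001000101100001111110100000 walk d0:H3→d1:-→d2:-→d3:-→d4:-→d5:-→d6:-→d7:-→d8:-→d9:-→d10:-→d11:-→d12:-→d13:-→d14:-→d15:-→d16:-→d17:-→d18:-→d19:-→d20:-→d21:-→d22:-→d23:-→d24:H2→d25:-→d26:-→d27:-→d28:H4→d29:- -> H4
  lookup 231.0.8.85: bits 111001110 walk d0:H3→d1:-→d2:-→d3:-→d4:-→d5:-→d6:-→d7:-→d8:H3→d9:- -> H3
  lookup 69.109.76.113: bits ε walk d0:H3 -> H3
  - 231.64.0.0/12 clear@12
  lookup 136.176.253.3: bits 1000100010110000111111010000001 walk d0:H3→d1:-→d2:-→d3:-→d4:-→d5:-→d6:-→d7:-→d8:-→d9:-→d10:-→d11:-→d12:-→d13:-→d14:-→d15:-→d16:-→d17:-→d18:-→d19:-→d20:-→d21:-→d22:-→d23:-→d24:H2→d25:-→d26:-→d27:-→d28:H4→d29:-→d30:-→d31:- -> H4
  - 231.0.0.0/8 clear@8
  lookup 164.68.254.44: bits 10 walk d0:H3→d1:-→d2:- -> H3
  + 136.176.253.0/28 (H2) depth=28
  - 136.176.253.2/32 clear@32
  lookup 136.176.253.14: bits 1000100010110000111111010000 walk d0:H3→d1:-→d2:-→d3:-→d4:-→d5:-→d6:-→d7:-→d8:-→d9:-→d10:-→d11:-→d12:-→d13:-→d14:-→d15:-→d16:-→d17:-→d18:-→d19:-→d20:-→d21:-→d22:-→d23:-→d24:H2→d25:-→d26:-→d27:-→d28:H2 -> H2
  + 231.79.225.80/28 (H1) depth=28
  + 136.176.253.0/24 (H1) depth=24

== LOOKUPS ==
["H4","H2","H4","H2","H2","H3","H3","H4","H3","H3","H4","H3","H2"]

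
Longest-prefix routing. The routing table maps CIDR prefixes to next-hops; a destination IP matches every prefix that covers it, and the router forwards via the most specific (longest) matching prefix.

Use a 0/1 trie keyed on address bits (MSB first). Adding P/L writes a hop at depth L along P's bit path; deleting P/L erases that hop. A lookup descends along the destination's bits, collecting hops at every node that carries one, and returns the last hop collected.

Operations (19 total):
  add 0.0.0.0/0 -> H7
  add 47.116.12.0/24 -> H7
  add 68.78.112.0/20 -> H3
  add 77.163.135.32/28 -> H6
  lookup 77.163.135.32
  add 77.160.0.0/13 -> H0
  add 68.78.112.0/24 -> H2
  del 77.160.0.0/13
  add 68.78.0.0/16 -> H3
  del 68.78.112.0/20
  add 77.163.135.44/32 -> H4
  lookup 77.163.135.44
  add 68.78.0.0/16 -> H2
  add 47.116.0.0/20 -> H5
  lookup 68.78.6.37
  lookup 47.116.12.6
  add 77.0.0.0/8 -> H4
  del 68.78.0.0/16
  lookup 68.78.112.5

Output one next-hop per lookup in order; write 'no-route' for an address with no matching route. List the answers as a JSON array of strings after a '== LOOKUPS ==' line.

Process each operation:
  add 0.0.0.0/0 -> H7 at depth 0
  add 47.116.12.0/24 -> H7 at depth 24
  add 68.78.112.0/20 -> H3 at depth 20
  add 77.163.135.32/28 -> H6 at depth 28
  Q 77.163.135.32: descend 0100110110100011100001110010 ; hops seen [H7,H6] ; pick H6
  add 77.160.0.0/13 -> H0 at depth 13
  add 68.78.112.0/24 -> H2 at depth 24
  - 77.160.0.0/13 clear@13
  add 68.78.0.0/16 -> H3 at depth 16
  - 68.78.112.0/20 clear@20
  add 77.163.135.44/32 -> H4 at depth 32
  Q 77.163.135.44: descend 01001101101000111000011100101100 ; hops seen [H7,H6,H4] ; pick H4
  add 68.78.0.0/16 -> H2 at depth 16
  add 47.116.0.0/20 -> H5 at depth 20
  Q 68.78.6.37: descend 01000100010011100 ; hops seen [H7,H2] ; pick H2
  Q 47.116.12.6: descend 001011110111010000001100 ; hops seen [H7,H5,H7] ; pick H7
  add 77.0.0.0/8 -> H4 at depth 8
  - 68.78.0.0/16 clear@16
  Q 68.78.112.5: descend 010001000100111001110000 ; hops seen [H7,H2] ; pick H2

== LOOKUPS ==
["H6","H4","H2","H7","H2"]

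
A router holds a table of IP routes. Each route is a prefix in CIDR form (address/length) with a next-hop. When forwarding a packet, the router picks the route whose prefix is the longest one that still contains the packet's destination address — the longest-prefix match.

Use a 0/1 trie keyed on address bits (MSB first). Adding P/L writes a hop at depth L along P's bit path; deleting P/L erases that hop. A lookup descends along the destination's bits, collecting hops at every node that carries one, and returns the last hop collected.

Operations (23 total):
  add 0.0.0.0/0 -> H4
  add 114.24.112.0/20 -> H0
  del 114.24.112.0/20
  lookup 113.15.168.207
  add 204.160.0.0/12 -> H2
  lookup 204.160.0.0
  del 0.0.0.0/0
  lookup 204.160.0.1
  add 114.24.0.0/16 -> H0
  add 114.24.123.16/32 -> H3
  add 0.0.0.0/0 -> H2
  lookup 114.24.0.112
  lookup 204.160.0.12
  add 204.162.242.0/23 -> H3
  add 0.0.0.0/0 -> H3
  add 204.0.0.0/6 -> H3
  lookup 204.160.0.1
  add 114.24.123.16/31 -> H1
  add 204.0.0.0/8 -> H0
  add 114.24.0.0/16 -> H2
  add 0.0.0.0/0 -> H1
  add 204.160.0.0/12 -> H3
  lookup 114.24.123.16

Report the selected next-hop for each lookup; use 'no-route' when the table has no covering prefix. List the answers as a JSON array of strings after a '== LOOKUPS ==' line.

Trace:
  add 0.0.0.0/0 -> H4 at depth 0
  add 114.24.112.0/20 -> H0 at depth 20
  del 114.24.112.0/20 (clear depth 20)
  ? 113.15.168.207  path d0:H4→d1:-→d2:-→d3:-→d4:-→d5:-→d6:-  best=H4
  add 204.160.0.0/12 -> H2 at depth 12
  ? 204.160.0.0  path d0:H4→d1:-→d2:-→d3:-→d4:-→d5:-→d6:-→d7:-→d8:-→d9:-→d10:-→d11:-→d12:H2  best=H2
  del 0.0.0.0/0 (clear depth 0)
  ? 204.160.0.1  path d0:-→d1:-→d2:-→d3:-→d4:-→d5:-→d6:-→d7:-→d8:-→d9:-→d10:-→d11:-→d12:H2  best=H2
  add 114.24.0.0/16 -> H0 at depth 16
  add 114.24.123.16/32 -> H3 at depth 32
  add 0.0.0.0/0 -> H2 at depth 0
  ? 114.24.0.112  path d0:H2→d1:-→d2:-→d3:-→d4:-→d5:-→d6:-→d7:-→d8:-→d9:-→d10:-→d11:-→d12:-→d13:-→d14:-→d15:-→d16:H0→d17:-  best=H0
  ? 204.160.0.12  path d0:H2→d1:-→d2:-→d3:-→d4:-→d5:-→d6:-→d7:-→d8:-→d9:-→d10:-→d11:-→d12:H2  best=H2
  add 204.162.242.0/23 -> H3 at depth 23
  add 0.0.0.0/0 -> H3 at depth 0
  add 204.0.0.0/6 -> H3 at depth 6
  ? 204.160.0.1  path d0:H3→d1:-→d2:-→d3:-→d4:-→d5:-→d6:H3→d7:-→d8:-→d9:-→d10:-→d11:-→d12:H2→d13:-→d14:-  best=H2
  add 114.24.123.16/31 -> H1 at depth 31
  add 204.0.0.0/8 -> H0 at depth 8
  add 114.24.0.0/16 -> H2 at depth 16
  add 0.0.0.0/0 -> H1 at depth 0
  add 204.160.0.0/12 -> H3 at depth 12
  ? 114.24.123.16  path d0:H1→d1:-→d2:-→d3:-→d4:-→d5:-→d6:-→d7:-→d8:-→d9:-→d10:-→d11:-→d12:-→d13:-→d14:-→d15:-→d16:H2→d17:-→d18:-→d19:-→d20:-→d21:-→d22:-→d23:-→d24:-→d25:-→d26:-→d27:-→d28:-→d29:-→d30:-→d31:H1→d32:H3  best=H3

== LOOKUPS ==
["H4","H2","H2","H0","H2","H2","H3"]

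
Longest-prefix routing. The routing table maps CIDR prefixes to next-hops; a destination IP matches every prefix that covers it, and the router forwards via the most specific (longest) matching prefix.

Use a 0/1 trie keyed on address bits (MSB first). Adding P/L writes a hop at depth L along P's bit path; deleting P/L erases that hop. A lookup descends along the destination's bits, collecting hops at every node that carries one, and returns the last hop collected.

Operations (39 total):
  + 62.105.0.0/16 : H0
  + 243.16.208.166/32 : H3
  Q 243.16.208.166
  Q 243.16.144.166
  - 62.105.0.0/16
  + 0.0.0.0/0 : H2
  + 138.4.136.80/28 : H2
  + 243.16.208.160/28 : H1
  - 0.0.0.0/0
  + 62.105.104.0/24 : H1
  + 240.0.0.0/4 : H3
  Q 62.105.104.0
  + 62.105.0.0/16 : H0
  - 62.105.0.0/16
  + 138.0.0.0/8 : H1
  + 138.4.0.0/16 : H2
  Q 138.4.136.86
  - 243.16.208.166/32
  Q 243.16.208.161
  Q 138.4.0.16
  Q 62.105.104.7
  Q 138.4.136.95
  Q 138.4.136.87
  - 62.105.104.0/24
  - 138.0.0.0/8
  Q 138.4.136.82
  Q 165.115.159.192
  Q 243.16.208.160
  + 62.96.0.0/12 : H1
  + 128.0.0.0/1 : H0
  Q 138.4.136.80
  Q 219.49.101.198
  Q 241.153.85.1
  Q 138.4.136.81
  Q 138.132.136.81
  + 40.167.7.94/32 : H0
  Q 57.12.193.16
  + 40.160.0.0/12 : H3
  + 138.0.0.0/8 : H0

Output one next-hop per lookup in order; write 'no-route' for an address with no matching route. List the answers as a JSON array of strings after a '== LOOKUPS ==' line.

Trace:
  add 62.105.0.0/16 -> H0 at depth 16
  add 243.16.208.166/32 -> H3 at depth 32
  lookup 243.16.208.166: bits 11110011000100001101000010100110 walk d0:-→d1:-→d2:-→d3:-→d4:-→d5:-→d6:-→d7:-→d8:-→d9:-→d10:-→d11:-→d12:-→d13:-→d14:-→d15:-→d16:-→d17:-→d18:-→d19:-→d20:-→d21:-→d22:-→d23:-→d24:-→d25:-→d26:-→d27:-→d28:-→d29:-→d30:-→d31:-→d32:H3 -> H3
  lookup 243.16.144.166: bits 11110011000100001 walk d0:-→d1:-→d2:-→d3:-→d4:-→d5:-→d6:-→d7:-→d8:-→d9:-→d10:-→d11:-→d12:-→d13:-→d14:-→d15:-→d16:-→d17:- -> no-route
  del 62.105.0.0/16 (clear depth 16)
  add 0.0.0.0/0 -> H2 at depth 0
  add 138.4.136.80/28 -> H2 at depth 28
  add 243.16.208.160/28 -> H1 at depth 28
  del 0.0.0.0/0 (clear depth 0)
  add 62.105.104.0/24 -> H1 at depth 24
  add 240.0.0.0/4 -> H3 at depth 4
  lookup 62.105.104.0: bits 001111100110100101101000 walk d0:-→d1:-→d2:-→d3:-→d4:-→d5:-→d6:-→d7:-→d8:-→d9:-→d10:-→d11:-→d12:-→d13:-→d14:-→d15:-→d16:-→d17:-→d18:-→d19:-→d20:-→d21:-→d22:-→d23:-→d24:H1 -> H1
  add 62.105.0.0/16 -> H0 at depth 16
  del 62.105.0.0/16 (clear depth 16)
  add 138.0.0.0/8 -> H1 at depth 8
  add 138.4.0.0/16 -> H2 at depth 16
  lookup 138.4.136.86: bits 1000101000000100100010000101 walk d0:-→d1:-→d2:-→d3:-→d4:-→d5:-→d6:-→d7:-→d8:H1→d9:-→d10:-→d11:-→d12:-→d13:-→d14:-→d15:-→d16:H2→d17:-→d18:-→d19:-→d20:-→d21:-→d22:-→d23:-→d24:-→d25:-→d26:-→d27:-→d28:H2 -> H2
  del 243.16.208.166/32 (clear depth 32)
  lookup 243.16.208.161: bits 11110011000100001101000010100 walk d0:-→d1:-→d2:-→d3:-→d4:H3→d5:-→d6:-→d7:-→d8:-→d9:-→d10:-→d11:-→d12:-→d13:-→d14:-→d15:-→d16:-→d17:-→d18:-→d19:-→d20:-→d21:-→d22:-→d23:-→d24:-→d25:-→d26:-→d27:-→d28:H1→d29:- -> H1
  lookup 138.4.0.16: bits 1000101000000100 walk d0:-→d1:-→d2:-→d3:-→d4:-→d5:-→d6:-→d7:-→d8:H1→d9:-→d10:-→d11:-→d12:-→d13:-→d14:-→d15:-→d16:H2 -> H2
  lookup 62.105.104.7: bits 001111100110100101101000 walk d0:-→d1:-→d2:-→d3:-→d4:-→d5:-→d6:-→d7:-→d8:-→d9:-→d10:-→d11:-→d12:-→d13:-→d14:-→d15:-→d16:-→d17:-→d18:-→d19:-→d20:-→d21:-→d22:-→d23:-→d24:H1 -> H1
  lookup 138.4.136.95: bits 1000101000000100100010000101 walk d0:-→d1:-→d2:-→d3:-→d4:-→d5:-→d6:-→d7:-→d8:H1→d9:-→d10:-→d11:-→d12:-→d13:-→d14:-→d15:-→d16:H2→d17:-→d18:-→d19:-→d20:-→d21:-→d22:-→d23:-→d24:-→d25:-→d26:-→d27:-→d28:H2 -> H2
  lookup 138.4.136.87: bits 1000101000000100100010000101 walk d0:-→d1:-→d2:-→d3:-→d4:-→d5:-→d6:-→d7:-→d8:H1→d9:-→d10:-→d11:-→d12:-→d13:-→d14:-→d15:-→d16:H2→d17:-→d18:-→d19:-→d20:-→d21:-→d22:-→d23:-→d24:-→d25:-→d26:-→d27:-→d28:H2 -> H2
  del 62.105.104.0/24 (clear depth 24)
  del 138.0.0.0/8 (clear depth 8)
  lookup 138.4.136.82: bits 1000101000000100100010000101 walk d0:-→d1:-→d2:-→d3:-→d4:-→d5:-→d6:-→d7:-→d8:-→d9:-→d10:-→d11:-→d12:-→d13:-→d14:-→d15:-→d16:H2→d17:-→d18:-→d19:-→d20:-→d21:-→d22:-→d23:-→d24:-→d25:-→d26:-→d27:-→d28:H2 -> H2
  lookup 165.115.159.192: bits 10 walk d0:-→d1:-→d2:- -> no-route
  lookup 243.16.208.160: bits 11110011000100001101000010100 walk d0:-→d1:-→d2:-→d3:-→d4:H3→d5:-→d6:-→d7:-→d8:-→d9:-→d10:-→d11:-→d12:-→d13:-→d14:-→d15:-→d16:-→d17:-→d18:-→d19:-→d20:-→d21:-→d22:-→d23:-→d24:-→d25:-→d26:-→d27:-→d28:H1→d29:- -> H1
  add 62.96.0.0/12 -> H1 at depth 12
  add 128.0.0.0/1 -> H0 at depth 1
  lookup 138.4.136.80: bits 1000101000000100100010000101 walk d0:-→d1:H0→d2:-→d3:-→d4:-→d5:-→d6:-→d7:-→d8:-→d9:-→d10:-→d11:-→d12:-→d13:-→d14:-→d15:-→d16:H2→d17:-→d18:-→d19:-→d20:-→d21:-→d22:-→d23:-→d24:-→d25:-→d26:-→d27:-→d28:H2 -> H2
  lookup 219.49.101.198: bits 11 walk d0:-→d1:H0→d2:- -> H0
  lookup 241.153.85.1: bits 111100 walk d0:-→d1:H0→d2:-→d3:-→d4:H3→d5:-→d6:- -> H3
  lookup 138.4.136.81: bits 1000101000000100100010000101 walk d0:-→d1:H0→d2:-→d3:-→d4:-→d5:-→d6:-→d7:-→d8:-→d9:-→d10:-→d11:-→d12:-→d13:-→d14:-→d15:-→d16:H2→d17:-→d18:-→d19:-→d20:-→d21:-→d22:-→d23:-→d24:-→d25:-→d26:-→d27:-→d28:H2 -> H2
  lookup 138.132.136.81: bits 10001010 walk d0:-→d1:H0→d2:-→d3:-→d4:-→d5:-→d6:-→d7:-→d8:- -> H0
  add 40.167.7.94/32 -> H0 at depth 32
  lookup 57.12.193.16: bits 00111 walk d0:-→d1:-→d2:-→d3:-→d4:-→d5:- -> no-route
  add 40.160.0.0/12 -> H3 at depth 12
  add 138.0.0.0/8 -> H0 at depth 8

== LOOKUPS ==
["H3","no-route","H1","H2","H1","H2","H1","H2","H2","H2","no-route","H1","H2","H0","H3","H2","H0","no-route"]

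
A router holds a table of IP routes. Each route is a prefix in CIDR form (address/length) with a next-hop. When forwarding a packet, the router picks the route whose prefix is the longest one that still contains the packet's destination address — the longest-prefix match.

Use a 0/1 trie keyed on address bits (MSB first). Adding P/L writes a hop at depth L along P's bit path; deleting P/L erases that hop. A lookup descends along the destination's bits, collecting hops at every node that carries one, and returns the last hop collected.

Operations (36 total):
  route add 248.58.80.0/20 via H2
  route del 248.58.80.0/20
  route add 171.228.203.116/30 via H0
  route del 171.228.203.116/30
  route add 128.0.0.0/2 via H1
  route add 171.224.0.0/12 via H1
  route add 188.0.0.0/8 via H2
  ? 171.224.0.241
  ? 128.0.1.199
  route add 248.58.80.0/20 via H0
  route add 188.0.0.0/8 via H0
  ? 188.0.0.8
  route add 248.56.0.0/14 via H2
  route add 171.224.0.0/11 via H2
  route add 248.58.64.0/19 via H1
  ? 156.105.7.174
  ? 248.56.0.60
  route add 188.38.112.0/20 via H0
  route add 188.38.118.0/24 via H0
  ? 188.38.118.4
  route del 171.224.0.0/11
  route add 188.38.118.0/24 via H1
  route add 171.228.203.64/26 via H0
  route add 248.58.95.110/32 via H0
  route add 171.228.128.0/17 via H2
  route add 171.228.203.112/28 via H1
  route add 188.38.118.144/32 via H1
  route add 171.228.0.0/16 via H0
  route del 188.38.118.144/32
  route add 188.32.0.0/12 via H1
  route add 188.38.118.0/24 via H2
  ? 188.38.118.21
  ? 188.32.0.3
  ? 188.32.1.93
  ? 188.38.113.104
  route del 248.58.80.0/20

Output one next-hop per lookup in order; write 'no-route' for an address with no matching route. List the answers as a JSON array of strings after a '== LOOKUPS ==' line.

Trace:
  add 248.58.80.0/20 -> H2 at depth 20
  - 248.58.80.0/20 clear@20
  add 171.228.203.116/30 -> H0 at depth 30
  - 171.228.203.116/30 clear@30
  add 128.0.0.0/2 -> H1 at depth 2
  add 171.224.0.0/12 -> H1 at depth 12
  add 188.0.0.0/8 -> H2 at depth 8
  ? 171.224.0.241  path d0:-→d1:-→d2:H1→d3:-→d4:-→d5:-→d6:-→d7:-→d8:-→d9:-→d10:-→d11:-→d12:H1→d13:-  best=H1
  ? 128.0.1.199  path d0:-→d1:-→d2:H1  best=H1
  add 248.58.80.0/20 -> H0 at depth 20
  add 188.0.0.0/8 -> H0 at depth 8
  ? 188.0.0.8  path d0:-→d1:-→d2:H1→d3:-→d4:-→d5:-→d6:-→d7:-→d8:H0  best=H0
  add 248.56.0.0/14 -> H2 at depth 14
  add 171.224.0.0/11 -> H2 at depth 11
  add 248.58.64.0/19 -> H1 at depth 19
  ? 156.105.7.174  path d0:-→d1:-→d2:H1  best=H1
  ? 248.56.0.60  path d0:-→d1:-→d2:-→d3:-→d4:-→d5:-→d6:-→d7:-→d8:-→d9:-→d10:-→d11:-→d12:-→d13:-→d14:H2  best=H2
  add 188.38.112.0/20 -> H0 at depth 20
  add 188.38.118.0/24 -> H0 at depth 24
  ? 188.38.118.4  path d0:-→d1:-→d2:H1→d3:-→d4:-→d5:-→d6:-→d7:-→d8:H0→d9:-→d10:-→d11:-→d12:-→d13:-→d14:-→d15:-→d16:-→d17:-→d18:-→d19:-→d20:H0→d21:-→d22:-→d23:-→d24:H0  best=H0
  - 171.224.0.0/11 clear@11
  add 188.38.118.0/24 -> H1 at depth 24
  add 171.228.203.64/26 -> H0 at depth 26
  add 248.58.95.110/32 -> H0 at depth 32
  add 171.228.128.0/17 -> H2 at depth 17
  add 171.228.203.112/28 -> H1 at depth 28
  add 188.38.118.144/32 -> H1 at depth 32
  add 171.228.0.0/16 -> H0 at depth 16
  - 188.38.118.144/32 clear@32
  add 188.32.0.0/12 -> H1 at depth 12
  add 188.38.118.0/24 -> H2 at depth 24
  ? 188.38.118.21  path d0:-→d1:-→d2:H1→d3:-→d4:-→d5:-→d6:-→d7:-→d8:H0→d9:-→d10:-→d11:-→d12:H1→d13:-→d14:-→d15:-→d16:-→d17:-→d18:-→d19:-→d20:H0→d21:-→d22:-→d23:-→d24:H2  best=H2
  ? 188.32.0.3  path d0:-→d1:-→d2:H1→d3:-→d4:-→d5:-→d6:-→d7:-→d8:H0→d9:-→d10:-→d11:-→d12:H1→d13:-  best=H1
  ? 188.32.1.93  path d0:-→d1:-→d2:H1→d3:-→d4:-→d5:-→d6:-→d7:-→d8:H0→d9:-→d10:-→d11:-→d12:H1→d13:-  best=H1
  ? 188.38.113.104  path d0:-→d1:-→d2:H1→d3:-→d4:-→d5:-→d6:-→d7:-→d8:H0→d9:-→d10:-→d11:-→d12:H1→d13:-→d14:-→d15:-→d16:-→d17:-→d18:-→d19:-→d20:H0→d21:-  best=H0
  - 248.58.80.0/20 clear@20

== LOOKUPS ==
["H1","H1","H0","H1","H2","H0","H2","H1","H1","H0"]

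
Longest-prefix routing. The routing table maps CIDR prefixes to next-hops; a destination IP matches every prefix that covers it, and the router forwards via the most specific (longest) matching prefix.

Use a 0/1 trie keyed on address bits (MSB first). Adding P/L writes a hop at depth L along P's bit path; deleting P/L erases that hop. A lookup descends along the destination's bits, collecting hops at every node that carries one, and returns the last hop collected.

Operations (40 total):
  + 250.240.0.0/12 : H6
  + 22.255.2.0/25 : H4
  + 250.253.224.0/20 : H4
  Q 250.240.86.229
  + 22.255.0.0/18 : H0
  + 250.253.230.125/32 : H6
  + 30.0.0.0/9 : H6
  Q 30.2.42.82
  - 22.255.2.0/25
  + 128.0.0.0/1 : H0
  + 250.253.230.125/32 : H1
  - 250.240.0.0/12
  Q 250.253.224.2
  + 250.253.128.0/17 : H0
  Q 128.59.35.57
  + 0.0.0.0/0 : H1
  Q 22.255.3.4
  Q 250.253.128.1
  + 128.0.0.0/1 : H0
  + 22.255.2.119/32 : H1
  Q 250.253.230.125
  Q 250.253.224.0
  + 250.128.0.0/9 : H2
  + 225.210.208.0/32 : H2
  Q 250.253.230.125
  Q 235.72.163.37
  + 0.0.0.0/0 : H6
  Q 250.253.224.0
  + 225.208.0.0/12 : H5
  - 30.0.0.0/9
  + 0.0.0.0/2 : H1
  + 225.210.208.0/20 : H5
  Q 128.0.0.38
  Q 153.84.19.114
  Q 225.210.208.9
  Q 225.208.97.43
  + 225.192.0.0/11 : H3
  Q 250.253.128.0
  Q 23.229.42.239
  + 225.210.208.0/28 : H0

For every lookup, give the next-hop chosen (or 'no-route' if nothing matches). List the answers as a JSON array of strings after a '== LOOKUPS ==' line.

Trace:
  + 250.240.0.0/12 (H6) depth=12
  + 22.255.2.0/25 (H4) depth=25
  + 250.253.224.0/20 (H4) depth=20
  lookup 250.240.86.229: bits 111110101111 walk d0:-→d1:-→d2:-→d3:-→d4:-→d5:-→d6:-→d7:-→d8:-→d9:-→d10:-→d11:-→d12:H6 -> H6
  + 22.255.0.0/18 (H0) depth=18
  + 250.253.230.125/32 (H6) depth=32
  + 30.0.0.0/9 (H6) depth=9
  lookup 30.2.42.82: bits 000111100 walk d0:-→d1:-→d2:-→d3:-→d4:-→d5:-→d6:-→d7:-→d8:-→d9:H6 -> H6
  del 22.255.2.0/25 (clear depth 25)
  + 128.0.0.0/1 (H0) depth=1
  + 250.253.230.125/32 (H1) depth=32
  del 250.240.0.0/12 (clear depth 12)
  lookup 250.253.224.2: bits 111110101111110111100 walk d0:-→d1:H0→d2:-→d3:-→d4:-→d5:-→d6:-→d7:-→d8:-→d9:-→d10:-→d11:-→d12:-→d13:-→d14:-→d15:-→d16:-→d17:-→d18:-→d19:-→d20:H4→d21:- -> H4
  + 250.253.128.0/17 (H0) depth=17
  lookup 128.59.35.57: bits 1 walk d0:-→d1:H0 -> H0
  + 0.0.0.0/0 (H1) depth=0
  lookup 22.255.3.4: bits 00010110111111110000001 walk d0:H1→d1:-→d2:-→d3:-→d4:-→d5:-→d6:-→d7:-→d8:-→d9:-→d10:-→d11:-→d12:-→d13:-→d14:-→d15:-→d16:-→d17:-→d18:H0→d19:-→d20:-→d21:-→d22:-→d23:- -> H0
  lookup 250.253.128.1: bits 11111010111111011 walk d0:H1→d1:H0→d2:-→d3:-→d4:-→d5:-→d6:-→d7:-→d8:-→d9:-→d10:-→d11:-→d12:-→d13:-→d14:-→d15:-→d16:-→d17:H0 -> H0
  + 128.0.0.0/1 (H0) depth=1
  + 22.255.2.119/32 (H1) depth=32
  lookup 250.253.230.125: bits 11111010111111011110011001111101 walk d0:H1→d1:H0→d2:-→d3:-→d4:-→d5:-→d6:-→d7:-→d8:-→d9:-→d10:-→d11:-→d12:-→d13:-→d14:-→d15:-→d16:-→d17:H0→d18:-→d19:-→d20:H4→d21:-→d22:-→d23:-→d24:-→d25:-→d26:-→d27:-→d28:-→d29:-→d30:-→d31:-→d32:H1 -> H1
  lookup 250.253.224.0: bits 111110101111110111100 walk d0:H1→d1:H0→d2:-→d3:-→d4:-→d5:-→d6:-→d7:-→d8:-→d9:-→d10:-→d11:-→d12:-→d13:-→d14:-→d15:-→d16:-→d17:H0→d18:-→d19:-→d20:H4→d21:- -> H4
  + 250.128.0.0/9 (H2) depth=9
  + 225.210.208.0/32 (H2) depth=32
  lookup 250.253.230.125: bits 11111010111111011110011001111101 walk d0:H1→d1:H0→d2:-→d3:-→d4:-→d5:-→d6:-→d7:-→d8:-→d9:H2→d10:-→d11:-→d12:-→d13:-→d14:-→d15:-→d16:-→d17:H0→d18:-→d19:-→d20:H4→d21:-→d22:-→d23:-→d24:-→d25:-→d26:-→d27:-→d28:-→d29:-→d30:-→d31:-→d32:H1 -> H1
  lookup 235.72.163.37: bits 1110 walk d0:H1→d1:H0→d2:-→d3:-→d4:- -> H0
  + 0.0.0.0/0 (H6) depth=0
  lookup 250.253.224.0: bits 111110101111110111100 walk d0:H6→d1:H0→d2:-→d3:-→d4:-→d5:-→d6:-→d7:-→d8:-→d9:H2→d10:-→d11:-→d12:-→d13:-→d14:-→d15:-→d16:-→d17:H0→d18:-→d19:-→d20:H4→d21:- -> H4
  + 225.208.0.0/12 (H5) depth=12
  del 30.0.0.0/9 (clear depth 9)
  + 0.0.0.0/2 (H1) depth=2
  + 225.210.208.0/20 (H5) depth=20
  lookup 128.0.0.38: bits 1 walk d0:H6→d1:H0 -> H0
  lookup 153.84.19.114: bits 1 walk d0:H6→d1:H0 -> H0
  lookup 225.210.208.9: bits 1110000111010010110100000000 walk d0:H6→d1:H0→d2:-→d3:-→d4:-→d5:-→d6:-→d7:-→d8:-→d9:-→d10:-→d11:-→d12:H5→d13:-→d14:-→d15:-→d16:-→d17:-→d18:-→d19:-→d20:H5→d21:-→d22:-→d23:-→d24:-→d25:-→d26:-→d27:-→d28:- -> H5
  lookup 225.208.97.43: bits 11100001110100 walk d0:H6→d1:H0→d2:-→d3:-→d4:-→d5:-→d6:-→d7:-→d8:-→d9:-→d10:-→d11:-→d12:H5→d13:-→d14:- -> H5
  + 225.192.0.0/11 (H3) depth=11
  lookup 250.253.128.0: bits 11111010111111011 walk d0:H6→d1:H0→d2:-→d3:-→d4:-→d5:-→d6:-→d7:-→d8:-→d9:H2→d10:-→d11:-→d12:-→d13:-→d14:-→d15:-→d16:-→d17:H0 -> H0
  lookup 23.229.42.239: bits 0001011 walk d0:H6→d1:-→d2:H1→d3:-→d4:-→d5:-→d6:-→d7:- -> H1
  + 225.210.208.0/28 (H0) depth=28

== LOOKUPS ==
["H6","H6","H4","H0","H0","H0","H1","H4","H1","H0","H4","H0","H0","H5","H5","H0","H1"]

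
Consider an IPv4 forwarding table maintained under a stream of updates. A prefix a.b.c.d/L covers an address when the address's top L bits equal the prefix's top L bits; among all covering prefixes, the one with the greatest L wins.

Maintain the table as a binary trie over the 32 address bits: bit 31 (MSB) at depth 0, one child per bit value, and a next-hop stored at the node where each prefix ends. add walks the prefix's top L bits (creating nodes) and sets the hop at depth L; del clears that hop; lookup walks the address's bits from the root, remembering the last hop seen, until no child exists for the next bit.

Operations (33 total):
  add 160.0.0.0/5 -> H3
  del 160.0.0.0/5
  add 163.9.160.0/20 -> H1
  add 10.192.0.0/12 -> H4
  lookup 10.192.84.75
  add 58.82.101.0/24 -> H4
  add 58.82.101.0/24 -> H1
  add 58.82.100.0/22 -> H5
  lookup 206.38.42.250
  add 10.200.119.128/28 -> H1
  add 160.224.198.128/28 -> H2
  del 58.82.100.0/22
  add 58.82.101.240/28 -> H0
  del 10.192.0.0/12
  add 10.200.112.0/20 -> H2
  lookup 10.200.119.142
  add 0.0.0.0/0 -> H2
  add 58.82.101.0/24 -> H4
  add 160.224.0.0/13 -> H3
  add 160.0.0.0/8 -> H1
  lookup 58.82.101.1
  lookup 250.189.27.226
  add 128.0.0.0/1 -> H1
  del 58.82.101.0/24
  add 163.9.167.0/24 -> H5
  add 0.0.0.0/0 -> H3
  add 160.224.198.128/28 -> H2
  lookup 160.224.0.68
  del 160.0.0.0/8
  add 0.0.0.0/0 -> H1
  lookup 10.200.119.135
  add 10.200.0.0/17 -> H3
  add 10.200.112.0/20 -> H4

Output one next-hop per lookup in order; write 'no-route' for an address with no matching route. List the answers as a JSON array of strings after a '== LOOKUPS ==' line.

Process each operation:
  add 160.0.0.0/5 -> H3 at depth 5
  - 160.0.0.0/5 clear@5
  add 163.9.160.0/20 -> H1 at depth 20
  add 10.192.0.0/12 -> H4 at depth 12
  lookup 10.192.84.75: bits 000010101100 walk d0:-→d1:-→d2:-→d3:-→d4:-→d5:-→d6:-→d7:-→d8:-→d9:-→d10:-→d11:-→d12:H4 -> H4
  add 58.82.101.0/24 -> H4 at depth 24
  add 58.82.101.0/24 -> H1 at depth 24
  add 58.82.100.0/22 -> H5 at depth 22
  lookup 206.38.42.250: bits 1 walk d0:-→d1:- -> no-route
  add 10.200.119.128/28 -> H1 at depth 28
  add 160.224.198.128/28 -> H2 at depth 28
  - 58.82.100.0/22 clear@22
  add 58.82.101.240/28 -> H0 at depth 28
  - 10.192.0.0/12 clear@12
  add 10.200.112.0/20 -> H2 at depth 20
  lookup 10.200.119.142: bits 0000101011001000011101111000 walk d0:-→d1:-→d2:-→d3:-→d4:-→d5:-→d6:-→d7:-→d8:-→d9:-→d10:-→d11:-→d12:-→d13:-→d14:-→d15:-→d16:-→d17:-→d18:-→d19:-→d20:H2→d21:-→d22:-→d23:-→d24:-→d25:-→d26:-→d27:-→d28:H1 -> H1
  add 0.0.0.0/0 -> H2 at depth 0
  add 58.82.101.0/24 -> H4 at depth 24
  add 160.224.0.0/13 -> H3 at depth 13
  add 160.0.0.0/8 -> H1 at depth 8
  lookup 58.82.101.1: bits 001110100101001001100101 walk d0:H2→d1:-→d2:-→d3:-→d4:-→d5:-→d6:-→d7:-→d8:-→d9:-→d10:-→d11:-→d12:-→d13:-→d14:-→d15:-→d16:-→d17:-→d18:-→d19:-→d20:-→d21:-→d22:-→d23:-→d24:H4 -> H4
  lookup 250.189.27.226: bits 1 walk d0:H2→d1:- -> H2
  add 128.0.0.0/1 -> H1 at depth 1
  - 58.82.101.0/24 clear@24
  add 163.9.167.0/24 -> H5 at depth 24
  add 0.0.0.0/0 -> H3 at depth 0
  add 160.224.198.128/28 -> H2 at depth 28
  lookup 160.224.0.68: bits 1010000011100000 walk d0:H3→d1:H1→d2:-→d3:-→d4:-→d5:-→d6:-→d7:-→d8:H1→d9:-→d10:-→d11:-→d12:-→d13:H3→d14:-→d15:-→d16:- -> H3
  - 160.0.0.0/8 clear@8
  add 0.0.0.0/0 -> H1 at depth 0
  lookup 10.200.119.135: bits 0000101011001000011101111000 walk d0:H1→d1:-→d2:-→d3:-→d4:-→d5:-→d6:-→d7:-→d8:-→d9:-→d10:-→d11:-→d12:-→d13:-→d14:-→d15:-→d16:-→d17:-→d18:-→d19:-→d20:H2→d21:-→d22:-→d23:-→d24:-→d25:-→d26:-→d27:-→d28:H1 -> H1
  add 10.200.0.0/17 -> H3 at depth 17
  add 10.200.112.0/20 -> H4 at depth 20

== LOOKUPS ==
["H4","no-route","H1","H4","H2","H3","H1"]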